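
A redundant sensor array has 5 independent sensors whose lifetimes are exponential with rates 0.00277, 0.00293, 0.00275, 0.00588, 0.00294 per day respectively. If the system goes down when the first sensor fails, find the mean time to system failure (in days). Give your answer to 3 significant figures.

57.9

The time to first failure is exponential with rate Σλ = 0.00277 + 0.00293 + 0.00275 + 0.00588 + 0.00294 = 0.01727.
E[min] = 1/Σλ = 1/0.01727 = 57.9039 days.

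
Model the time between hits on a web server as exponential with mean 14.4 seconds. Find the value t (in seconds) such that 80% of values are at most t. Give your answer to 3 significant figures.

23.2

The rate is λ = 1/14.4 = 0.0694444 per second.
Set 1 − e^(−λt) = 0.8, so t = −ln(0.2)/λ = 1.6094/0.0694444 ≈ 23.1759 seconds.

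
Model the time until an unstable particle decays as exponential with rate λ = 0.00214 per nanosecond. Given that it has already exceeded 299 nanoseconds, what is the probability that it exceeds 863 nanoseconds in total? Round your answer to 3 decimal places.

0.299

P(X > s+t | X > s) = e^(−λ(s+t))/e^(−λs) = e^(−λt), independent of s = 299.
P(X > 564) = e^(−1.207) ≈ 0.299.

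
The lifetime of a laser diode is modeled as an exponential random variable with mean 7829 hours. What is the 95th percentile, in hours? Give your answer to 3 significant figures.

23500

The rate is λ = 1/7829 = 0.00012773 per hour.
Set 1 − e^(−λt) = 0.95, so t = −ln(0.05)/λ = 2.9957/0.00012773 ≈ 23453.6 hours.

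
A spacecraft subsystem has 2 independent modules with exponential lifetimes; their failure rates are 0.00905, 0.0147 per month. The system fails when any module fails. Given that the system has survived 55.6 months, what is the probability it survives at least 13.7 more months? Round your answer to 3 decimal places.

0.722

Time to first failure ~ Exp(Σλ) with Σλ = 0.02375.
By memorylessness, P(T > 55.6+13.7 | T > 55.6) = P(T > 13.7) = e^(−0.02375·13.7) ≈ 0.722.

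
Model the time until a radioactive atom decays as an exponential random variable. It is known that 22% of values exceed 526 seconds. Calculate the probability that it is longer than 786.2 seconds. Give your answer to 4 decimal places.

e^(−λ·526) = 0.22 ⇒ λ = −ln(0.22)/526 = 0.00287857.
P(X > 786.2) = e^(−0.00287857·786.2) = e^(−2.2631) ≈ 0.1040.

0.1040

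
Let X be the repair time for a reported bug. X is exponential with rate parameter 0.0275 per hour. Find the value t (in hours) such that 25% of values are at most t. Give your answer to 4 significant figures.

10.46

Set 1 − e^(−λt) = 0.25, so t = −ln(0.75)/λ = 0.28768/0.0275 ≈ 10.4612 hours.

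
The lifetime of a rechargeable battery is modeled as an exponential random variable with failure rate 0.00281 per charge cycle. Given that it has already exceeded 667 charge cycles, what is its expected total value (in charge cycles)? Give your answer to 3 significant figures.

By memorylessness, E[X | X > 667] = 667 + 1/λ = 667 + 355.872 = 1022.87 charge cycles.

1020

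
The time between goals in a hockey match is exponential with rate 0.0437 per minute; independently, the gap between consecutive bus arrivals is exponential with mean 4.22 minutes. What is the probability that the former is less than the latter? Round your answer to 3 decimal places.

λ_1 = 0.0437, λ_2 = 1/4.22 = 0.236967.
For independent exponentials, P(the former < the latter) = λ_1/(λ_1+λ_2) = 0.0437/0.280667 ≈ 0.156.

0.156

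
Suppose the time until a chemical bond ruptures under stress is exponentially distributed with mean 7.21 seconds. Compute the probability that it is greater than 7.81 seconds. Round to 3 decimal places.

0.339

The rate is λ = 1/7.21 = 0.138696 per second.
P(X > 7.81) = e^(−λ·7.81) = e^(−1.0832) ≈ 0.339.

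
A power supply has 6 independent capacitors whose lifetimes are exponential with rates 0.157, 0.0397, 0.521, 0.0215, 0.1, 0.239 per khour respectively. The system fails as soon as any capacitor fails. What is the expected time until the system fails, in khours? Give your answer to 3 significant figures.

The time to first failure is exponential with rate Σλ = 0.157 + 0.0397 + 0.521 + 0.0215 + 0.1 + 0.239 = 1.0782.
E[min] = 1/Σλ = 1/1.0782 = 0.927472 khours.

0.927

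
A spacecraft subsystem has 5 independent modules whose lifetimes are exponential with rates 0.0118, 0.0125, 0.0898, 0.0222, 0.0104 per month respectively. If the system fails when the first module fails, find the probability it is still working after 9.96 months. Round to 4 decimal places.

The time to first failure is exponential with rate Σλ = 0.0118 + 0.0125 + 0.0898 + 0.0222 + 0.0104 = 0.1467.
P(min > 9.96) = e^(−0.1467·9.96) = e^(−1.4611) ≈ 0.2320.

0.2320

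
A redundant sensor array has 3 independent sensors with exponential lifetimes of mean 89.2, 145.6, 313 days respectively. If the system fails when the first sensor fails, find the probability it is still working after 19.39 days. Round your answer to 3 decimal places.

The first failure time is exponential with rate Σλ_i = 1/89.2 + 1/145.6 + 1/313 = 0.0212738 per day.
P(min > 19.39) = e^(−0.0212738·19.39) = e^(−0.4125) ≈ 0.662.

0.662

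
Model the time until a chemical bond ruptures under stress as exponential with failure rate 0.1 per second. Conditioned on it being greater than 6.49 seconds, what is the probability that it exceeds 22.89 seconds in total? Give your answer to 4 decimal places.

0.1940

By the memoryless property, P(X > 6.49+16.4 | X > 6.49) = P(X > 16.4).
P(X > 16.4) = e^(−1.64) ≈ 0.1940.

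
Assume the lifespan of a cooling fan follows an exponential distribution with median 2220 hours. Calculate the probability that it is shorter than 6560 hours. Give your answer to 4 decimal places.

For an exponential, median = ln(2)/λ, so λ = ln 2 / 2220 = 0.000312228 per hour.
P(X ≤ 6560) = 1 − e^(−λ·6560) = 1 − e^(−2.0482) ≈ 0.8710.

0.8710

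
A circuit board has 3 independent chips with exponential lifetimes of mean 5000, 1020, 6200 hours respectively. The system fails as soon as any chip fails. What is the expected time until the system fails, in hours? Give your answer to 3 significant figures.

745

The first failure time is exponential with rate Σλ_i = 1/5000 + 1/1020 + 1/6200 = 0.00134168 per hour.
E[min] = 1/Σλ = 1/0.00134168 = 745.333 hours.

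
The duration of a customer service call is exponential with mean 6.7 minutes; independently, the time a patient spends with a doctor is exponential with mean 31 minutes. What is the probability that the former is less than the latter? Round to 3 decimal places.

λ_1 = 1/6.7 = 0.149254, λ_2 = 1/31 = 0.0322581.
For independent exponentials, P(the former < the latter) = λ_1/(λ_1+λ_2) = 0.149254/0.181512 ≈ 0.822.

0.822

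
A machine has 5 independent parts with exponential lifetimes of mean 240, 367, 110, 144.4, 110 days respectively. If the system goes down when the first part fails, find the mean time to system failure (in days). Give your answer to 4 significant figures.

31.25

The first failure time is exponential with rate Σλ_i = 1/240 + 1/367 + 1/110 + 1/144.4 + 1/110 = 0.0319985 per day.
E[min] = 1/Σλ = 1/0.0319985 = 31.2515 days.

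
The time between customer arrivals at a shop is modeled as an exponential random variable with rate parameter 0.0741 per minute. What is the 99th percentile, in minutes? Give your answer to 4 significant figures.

Set 1 − e^(−λt) = 0.99, so t = −ln(0.01)/λ = 4.6052/0.0741 ≈ 62.148 minutes.

62.15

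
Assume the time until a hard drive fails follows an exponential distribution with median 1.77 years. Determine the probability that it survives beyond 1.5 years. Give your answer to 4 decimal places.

For an exponential, median = ln(2)/λ, so λ = ln 2 / 1.77 = 0.391609 per year.
P(X > 1.5) = e^(−λ·1.5) = e^(−0.58741) ≈ 0.5558.

0.5558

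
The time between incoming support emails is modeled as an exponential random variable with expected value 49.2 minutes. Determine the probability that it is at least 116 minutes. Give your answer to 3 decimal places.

0.095

The rate is λ = 1/49.2 = 0.0203252 per minute.
P(X > 116) = e^(−λ·116) = e^(−2.3577) ≈ 0.095.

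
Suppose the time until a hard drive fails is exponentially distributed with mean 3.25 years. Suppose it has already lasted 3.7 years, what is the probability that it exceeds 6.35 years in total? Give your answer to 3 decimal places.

The rate is λ = 1/3.25 = 0.307692 per year.
The exponential is memoryless, so the remaining time is again Exp(λ): the condition X > 3.7 is irrelevant.
P(X > 2.65) = e^(−0.81538) ≈ 0.442.

0.442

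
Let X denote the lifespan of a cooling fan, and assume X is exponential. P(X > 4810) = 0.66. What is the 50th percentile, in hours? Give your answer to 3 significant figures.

8020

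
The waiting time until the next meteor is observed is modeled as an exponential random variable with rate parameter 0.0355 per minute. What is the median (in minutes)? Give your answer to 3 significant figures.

19.5

Set 1 − e^(−λt) = 0.5, so t = −ln(0.5)/λ = 0.69315/0.0355 ≈ 19.5253 minutes.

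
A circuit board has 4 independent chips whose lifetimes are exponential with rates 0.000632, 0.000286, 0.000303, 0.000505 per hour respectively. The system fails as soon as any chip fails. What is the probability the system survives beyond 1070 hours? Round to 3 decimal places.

0.158

The time to first failure is exponential with rate Σλ = 0.000632 + 0.000286 + 0.000303 + 0.000505 = 0.001726.
P(min > 1070) = e^(−0.001726·1070) = e^(−1.8468) ≈ 0.158.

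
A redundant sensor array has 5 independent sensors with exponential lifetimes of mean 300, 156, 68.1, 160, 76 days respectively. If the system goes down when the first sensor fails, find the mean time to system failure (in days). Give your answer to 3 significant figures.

The first failure time is exponential with rate Σλ_i = 1/300 + 1/156 + 1/68.1 + 1/160 + 1/76 = 0.0438358 per day.
E[min] = 1/Σλ = 1/0.0438358 = 22.8124 days.

22.8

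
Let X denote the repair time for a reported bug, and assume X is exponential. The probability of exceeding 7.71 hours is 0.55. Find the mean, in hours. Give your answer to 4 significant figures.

e^(−λ·7.71) = 0.55 ⇒ λ = −ln(0.55)/7.71 = 0.0775405.
Mean = 1/λ = 12.8965 hours.

12.90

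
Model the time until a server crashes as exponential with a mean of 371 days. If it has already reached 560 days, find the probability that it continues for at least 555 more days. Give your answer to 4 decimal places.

The rate is λ = 1/371 = 0.00269542 per day.
By the memoryless property, P(X > 560+555 | X > 560) = P(X > 555).
P(X > 555) = e^(−1.496) ≈ 0.2240.

0.2240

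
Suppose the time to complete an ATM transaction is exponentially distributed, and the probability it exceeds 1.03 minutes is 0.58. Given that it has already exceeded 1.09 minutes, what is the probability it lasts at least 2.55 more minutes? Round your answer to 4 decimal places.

From e^(−λ·1.03) = 0.58, λ = −ln(0.58)/1.03 = 0.528861.
Memoryless: P(X > 1.09+2.55 | X > 1.09) = P(X > 2.55) = e^(−0.528861·2.55) ≈ 0.2596.

0.2596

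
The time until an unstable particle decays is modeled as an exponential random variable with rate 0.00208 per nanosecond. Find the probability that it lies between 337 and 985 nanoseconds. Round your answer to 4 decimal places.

P(337 < X < 985) = e^(−λ·337) − e^(−λ·985) = 0.49611 − 0.12889 ≈ 0.3672.

0.3672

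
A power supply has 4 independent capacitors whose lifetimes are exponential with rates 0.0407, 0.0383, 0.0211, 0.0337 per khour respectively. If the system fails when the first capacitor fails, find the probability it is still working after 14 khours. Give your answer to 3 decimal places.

0.154

The time to first failure is exponential with rate Σλ = 0.0407 + 0.0383 + 0.0211 + 0.0337 = 0.1338.
P(min > 14) = e^(−0.1338·14) = e^(−1.8732) ≈ 0.154.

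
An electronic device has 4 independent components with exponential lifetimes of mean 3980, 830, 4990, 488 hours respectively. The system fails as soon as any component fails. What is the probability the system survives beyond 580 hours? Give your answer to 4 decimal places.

The first failure time is exponential with rate Σλ_i = 1/3980 + 1/830 + 1/4990 + 1/488 = 0.00370566 per hour.
P(min > 580) = e^(−0.00370566·580) = e^(−2.1493) ≈ 0.1166.

0.1166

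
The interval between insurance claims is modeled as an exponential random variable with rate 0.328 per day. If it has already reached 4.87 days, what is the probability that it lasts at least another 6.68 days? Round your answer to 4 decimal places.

P(X > s+t | X > s) = e^(−λ(s+t))/e^(−λs) = e^(−λt), independent of s = 4.87.
P(X > 6.68) = e^(−2.191) ≈ 0.1118.

0.1118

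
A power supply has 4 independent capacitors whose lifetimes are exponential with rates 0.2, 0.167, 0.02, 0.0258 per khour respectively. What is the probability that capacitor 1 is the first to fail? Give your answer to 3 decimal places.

The time to first failure is exponential with rate Σλ = 0.2 + 0.167 + 0.02 + 0.0258 = 0.4128.
P(capacitor 1 first) = λ_1/Σλ = 0.2/0.4128 ≈ 0.484.

0.484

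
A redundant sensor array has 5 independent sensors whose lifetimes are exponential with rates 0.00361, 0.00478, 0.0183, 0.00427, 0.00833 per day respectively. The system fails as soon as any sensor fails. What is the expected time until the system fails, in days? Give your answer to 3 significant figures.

The time to first failure is exponential with rate Σλ = 0.00361 + 0.00478 + 0.0183 + 0.00427 + 0.00833 = 0.03929.
E[min] = 1/Σλ = 1/0.03929 = 25.4518 days.

25.5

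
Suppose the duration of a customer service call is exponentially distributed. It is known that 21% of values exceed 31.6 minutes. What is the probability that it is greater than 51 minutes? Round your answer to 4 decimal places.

0.0806

e^(−λ·31.6) = 0.21 ⇒ λ = −ln(0.21)/31.6 = 0.0493876.
P(X > 51) = e^(−0.0493876·51) = e^(−2.5188) ≈ 0.0806.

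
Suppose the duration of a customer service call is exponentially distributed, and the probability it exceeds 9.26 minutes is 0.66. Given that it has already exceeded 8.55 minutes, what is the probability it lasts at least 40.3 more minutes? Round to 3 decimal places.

From e^(−λ·9.26) = 0.66, λ = −ln(0.66)/9.26 = 0.0448721.
Memoryless: P(X > 8.55+40.3 | X > 8.55) = P(X > 40.3) = e^(−0.0448721·40.3) ≈ 0.164.

0.164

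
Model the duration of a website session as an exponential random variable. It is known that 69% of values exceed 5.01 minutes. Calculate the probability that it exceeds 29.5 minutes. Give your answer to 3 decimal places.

0.112

e^(−λ·5.01) = 0.69 ⇒ λ = −ln(0.69)/5.01 = 0.0740646.
P(X > 29.5) = e^(−0.0740646·29.5) = e^(−2.1849) ≈ 0.112.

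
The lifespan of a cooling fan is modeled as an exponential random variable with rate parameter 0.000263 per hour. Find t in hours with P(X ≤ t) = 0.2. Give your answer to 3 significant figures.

848

Set 1 − e^(−λt) = 0.2, so t = −ln(0.8)/λ = 0.22314/0.000263 ≈ 848.455 hours.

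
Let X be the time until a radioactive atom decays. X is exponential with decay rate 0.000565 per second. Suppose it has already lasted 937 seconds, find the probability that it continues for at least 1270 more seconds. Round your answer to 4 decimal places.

0.4879

P(X > s+t | X > s) = e^(−λ(s+t))/e^(−λs) = e^(−λt), independent of s = 937.
P(X > 1270) = e^(−0.71755) ≈ 0.4879.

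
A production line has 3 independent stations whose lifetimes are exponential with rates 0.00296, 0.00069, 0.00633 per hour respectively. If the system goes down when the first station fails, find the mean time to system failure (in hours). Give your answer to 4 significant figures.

The time to first failure is exponential with rate Σλ = 0.00296 + 0.00069 + 0.00633 = 0.00998.
E[min] = 1/Σλ = 1/0.00998 = 100.2 hours.

100.2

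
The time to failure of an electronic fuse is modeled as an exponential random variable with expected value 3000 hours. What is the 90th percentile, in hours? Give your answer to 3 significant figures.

The rate is λ = 1/3000 = 0.000333333 per hour.
Set 1 − e^(−λt) = 0.9, so t = −ln(0.1)/λ = 2.3026/0.000333333 ≈ 6907.76 hours.

6910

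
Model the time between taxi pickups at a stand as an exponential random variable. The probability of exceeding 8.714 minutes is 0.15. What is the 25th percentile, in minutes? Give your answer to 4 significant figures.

1.321

e^(−λ·8.714) = 0.15 ⇒ λ = −ln(0.15)/8.714 = 0.217709.
25th percentile: 1 − e^(−λt) = 0.25, t = −ln(0.75)/λ = 1.3214 minutes.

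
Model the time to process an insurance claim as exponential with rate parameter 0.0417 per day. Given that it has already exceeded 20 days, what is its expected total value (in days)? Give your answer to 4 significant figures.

By memorylessness, E[X | X > 20] = 20 + 1/λ = 20 + 23.9808 = 43.9808 days.

43.98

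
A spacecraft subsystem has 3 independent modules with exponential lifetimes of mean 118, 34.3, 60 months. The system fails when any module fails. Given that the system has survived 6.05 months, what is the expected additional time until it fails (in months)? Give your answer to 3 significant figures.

18.4

First-failure rate Σλ = 1/118 + 1/34.3 + 1/60 = 0.0542958.
By memorylessness the expected residual is 1/Σλ = 18.4176 months, regardless of the 6.05 already elapsed.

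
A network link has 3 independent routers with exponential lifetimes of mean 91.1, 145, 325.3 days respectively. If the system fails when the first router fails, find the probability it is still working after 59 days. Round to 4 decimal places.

The first failure time is exponential with rate Σλ_i = 1/91.1 + 1/145 + 1/325.3 = 0.0209476 per day.
P(min > 59) = e^(−0.0209476·59) = e^(−1.2359) ≈ 0.2906.

0.2906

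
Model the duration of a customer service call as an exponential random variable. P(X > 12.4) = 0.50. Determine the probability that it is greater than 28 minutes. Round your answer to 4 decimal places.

e^(−λ·12.4) = 0.50 ⇒ λ = −ln(0.50)/12.4 = 0.055899.
P(X > 28) = e^(−0.055899·28) = e^(−1.5652) ≈ 0.2091.

0.2091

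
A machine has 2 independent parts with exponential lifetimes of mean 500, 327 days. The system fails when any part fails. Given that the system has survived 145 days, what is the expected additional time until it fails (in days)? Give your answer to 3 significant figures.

First-failure rate Σλ = 1/500 + 1/327 = 0.0050581.
By memorylessness the expected residual is 1/Σλ = 197.703 days, regardless of the 145 already elapsed.

198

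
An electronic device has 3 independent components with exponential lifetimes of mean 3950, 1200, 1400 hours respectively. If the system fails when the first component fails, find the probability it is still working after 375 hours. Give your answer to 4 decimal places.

0.5090

The first failure time is exponential with rate Σλ_i = 1/3950 + 1/1200 + 1/1400 = 0.00180078 per hour.
P(min > 375) = e^(−0.00180078·375) = e^(−0.67529) ≈ 0.5090.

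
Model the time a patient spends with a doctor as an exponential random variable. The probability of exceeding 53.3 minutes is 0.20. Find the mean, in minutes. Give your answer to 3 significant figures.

33.1

e^(−λ·53.3) = 0.20 ⇒ λ = −ln(0.20)/53.3 = 0.0301958.
Mean = 1/λ = 33.1172 minutes.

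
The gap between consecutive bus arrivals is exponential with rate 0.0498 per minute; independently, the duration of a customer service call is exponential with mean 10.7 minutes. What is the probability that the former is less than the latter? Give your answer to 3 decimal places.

0.348

λ_1 = 0.0498, λ_2 = 1/10.7 = 0.0934579.
For independent exponentials, P(the former < the latter) = λ_1/(λ_1+λ_2) = 0.0498/0.143258 ≈ 0.348.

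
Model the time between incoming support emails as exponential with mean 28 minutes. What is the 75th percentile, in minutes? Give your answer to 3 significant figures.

The rate is λ = 1/28 = 0.0357143 per minute.
Set 1 − e^(−λt) = 0.75, so t = −ln(0.25)/λ = 1.3863/0.0357143 ≈ 38.8162 minutes.

38.8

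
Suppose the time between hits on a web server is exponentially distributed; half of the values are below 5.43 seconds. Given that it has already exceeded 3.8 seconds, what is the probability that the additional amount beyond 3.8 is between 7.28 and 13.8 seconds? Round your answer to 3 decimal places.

0.223

For an exponential, median = ln(2)/λ, so λ = ln 2 / 5.43 = 0.127651 per second.
Memoryless: the residual past 3.8 is again Exp(λ).
P(7.28 < residual < 13.8) = e^(−λ·7.28) − e^(−λ·13.8) = 0.39483 − 0.17177 ≈ 0.223.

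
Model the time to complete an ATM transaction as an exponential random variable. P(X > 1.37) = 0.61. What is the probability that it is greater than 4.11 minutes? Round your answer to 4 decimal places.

0.2270

e^(−λ·1.37) = 0.61 ⇒ λ = −ln(0.61)/1.37 = 0.3608.
P(X > 4.11) = e^(−0.3608·4.11) = e^(−1.4829) ≈ 0.2270.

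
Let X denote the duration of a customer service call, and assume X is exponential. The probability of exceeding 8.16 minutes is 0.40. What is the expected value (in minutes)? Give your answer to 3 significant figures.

e^(−λ·8.16) = 0.40 ⇒ λ = −ln(0.40)/8.16 = 0.112291.
Mean = 1/λ = 8.90547 minutes.

8.91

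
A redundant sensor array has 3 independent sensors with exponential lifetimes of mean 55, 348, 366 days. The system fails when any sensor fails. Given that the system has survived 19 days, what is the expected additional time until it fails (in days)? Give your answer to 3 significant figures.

First-failure rate Σλ = 1/55 + 1/348 + 1/366 = 0.0237876.
By memorylessness the expected residual is 1/Σλ = 42.0387 days, regardless of the 19 already elapsed.

42.0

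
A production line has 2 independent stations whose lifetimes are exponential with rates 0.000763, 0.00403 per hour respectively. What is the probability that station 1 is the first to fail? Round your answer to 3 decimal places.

The time to first failure is exponential with rate Σλ = 0.000763 + 0.00403 = 0.004793.
P(station 1 first) = λ_1/Σλ = 0.000763/0.004793 ≈ 0.159.

0.159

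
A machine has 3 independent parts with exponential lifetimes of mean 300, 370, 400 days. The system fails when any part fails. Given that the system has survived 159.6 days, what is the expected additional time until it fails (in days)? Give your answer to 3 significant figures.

117

First-failure rate Σλ = 1/300 + 1/370 + 1/400 = 0.00853604.
By memorylessness the expected residual is 1/Σλ = 117.15 days, regardless of the 159.6 already elapsed.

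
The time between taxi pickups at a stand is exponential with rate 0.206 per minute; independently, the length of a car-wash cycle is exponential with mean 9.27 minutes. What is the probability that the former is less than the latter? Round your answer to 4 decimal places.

0.6563

λ_1 = 0.206, λ_2 = 1/9.27 = 0.107875.
For independent exponentials, P(the former < the latter) = λ_1/(λ_1+λ_2) = 0.206/0.313875 ≈ 0.6563.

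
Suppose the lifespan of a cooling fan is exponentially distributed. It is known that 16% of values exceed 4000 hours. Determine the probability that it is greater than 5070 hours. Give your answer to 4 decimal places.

e^(−λ·4000) = 0.16 ⇒ λ = −ln(0.16)/4000 = 0.000458145.
P(X > 5070) = e^(−0.000458145·5070) = e^(−2.3228) ≈ 0.0980.

0.0980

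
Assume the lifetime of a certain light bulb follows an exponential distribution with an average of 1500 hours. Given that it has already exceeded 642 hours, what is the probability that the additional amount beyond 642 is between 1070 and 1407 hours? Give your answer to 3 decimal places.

0.099

The rate is λ = 1/1500 = 0.000666667 per hour.
Memoryless: the residual past 642 is again Exp(λ).
P(1070 < residual < 1407) = e^(−λ·1070) − e^(−λ·1407) = 0.49001 − 0.39141 ≈ 0.099.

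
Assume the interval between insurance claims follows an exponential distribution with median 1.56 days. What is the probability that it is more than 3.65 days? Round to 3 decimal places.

For an exponential, median = ln(2)/λ, so λ = ln 2 / 1.56 = 0.444325 per day.
P(X > 3.65) = e^(−λ·3.65) = e^(−1.6218) ≈ 0.198.

0.198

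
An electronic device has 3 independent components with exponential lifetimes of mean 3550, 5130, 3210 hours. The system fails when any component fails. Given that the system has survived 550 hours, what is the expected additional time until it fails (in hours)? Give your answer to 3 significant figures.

1270

First-failure rate Σλ = 1/3550 + 1/5130 + 1/3210 = 0.000788148.
By memorylessness the expected residual is 1/Σλ = 1268.8 hours, regardless of the 550 already elapsed.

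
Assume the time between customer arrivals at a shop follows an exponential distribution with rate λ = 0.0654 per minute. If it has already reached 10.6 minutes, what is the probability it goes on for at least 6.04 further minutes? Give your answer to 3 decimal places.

0.674

The exponential is memoryless, so the remaining time is again Exp(λ): the condition X > 10.6 is irrelevant.
P(X > 6.04) = e^(−0.39502) ≈ 0.674.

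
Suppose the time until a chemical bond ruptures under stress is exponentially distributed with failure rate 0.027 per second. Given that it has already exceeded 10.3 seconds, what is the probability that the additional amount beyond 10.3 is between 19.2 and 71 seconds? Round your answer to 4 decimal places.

0.4484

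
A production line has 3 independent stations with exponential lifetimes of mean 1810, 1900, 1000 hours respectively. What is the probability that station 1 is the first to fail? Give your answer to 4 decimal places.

Rates: λ_i = 1/mean_i → 0.000552486, 0.000526316, 0.001; Σλ = 0.0020788.
P(station 1 first) = λ_1/Σλ = 0.000552486/0.0020788 ≈ 0.2658.

0.2658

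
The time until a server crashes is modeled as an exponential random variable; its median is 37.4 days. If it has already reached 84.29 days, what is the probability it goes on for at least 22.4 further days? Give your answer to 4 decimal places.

0.6602

For an exponential, median = ln(2)/λ, so λ = ln 2 / 37.4 = 0.0185333 per day.
By the memoryless property, P(X > 84.29+22.4 | X > 84.29) = P(X > 22.4).
P(X > 22.4) = e^(−0.41515) ≈ 0.6602.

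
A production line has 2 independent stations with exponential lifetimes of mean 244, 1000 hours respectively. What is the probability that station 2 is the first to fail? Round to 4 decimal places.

Rates: λ_i = 1/mean_i → 0.00409836, 0.001; Σλ = 0.00509836.
P(station 2 first) = λ_2/Σλ = 0.001/0.00509836 ≈ 0.1961.

0.1961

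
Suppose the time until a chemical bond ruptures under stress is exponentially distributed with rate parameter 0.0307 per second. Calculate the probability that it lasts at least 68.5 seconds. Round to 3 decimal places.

0.122

P(X > 68.5) = e^(−λ·68.5) = e^(−2.103) ≈ 0.122.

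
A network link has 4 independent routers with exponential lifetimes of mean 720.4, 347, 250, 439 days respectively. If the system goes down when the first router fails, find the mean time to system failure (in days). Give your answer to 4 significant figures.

94.81

The first failure time is exponential with rate Σλ_i = 1/720.4 + 1/347 + 1/250 + 1/439 = 0.0105479 per day.
E[min] = 1/Σλ = 1/0.0105479 = 94.8059 days.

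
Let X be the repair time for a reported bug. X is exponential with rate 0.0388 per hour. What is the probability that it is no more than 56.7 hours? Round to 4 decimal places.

0.8892

P(X ≤ 56.7) = 1 − e^(−λ·56.7) = 1 − e^(−2.2) ≈ 0.8892.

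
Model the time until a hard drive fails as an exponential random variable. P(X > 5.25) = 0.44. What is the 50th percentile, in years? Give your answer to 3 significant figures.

e^(−λ·5.25) = 0.44 ⇒ λ = −ln(0.44)/5.25 = 0.156377.
50th percentile: 1 − e^(−λt) = 0.5, t = −ln(0.5)/λ = 4.43253 years.

4.43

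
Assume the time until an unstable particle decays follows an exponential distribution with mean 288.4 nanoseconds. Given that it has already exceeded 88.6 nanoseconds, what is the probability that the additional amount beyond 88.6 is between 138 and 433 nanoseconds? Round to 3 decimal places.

0.397

The rate is λ = 1/288.4 = 0.00346741 per nanosecond.
Memoryless: the residual past 88.6 is again Exp(λ).
P(138 < residual < 433) = e^(−λ·138) − e^(−λ·433) = 0.61971 − 0.22282 ≈ 0.397.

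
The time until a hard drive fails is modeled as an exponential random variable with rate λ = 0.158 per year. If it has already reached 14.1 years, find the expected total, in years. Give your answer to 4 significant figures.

By memorylessness, E[X | X > 14.1] = 14.1 + 1/λ = 14.1 + 6.32911 = 20.4291 years.

20.43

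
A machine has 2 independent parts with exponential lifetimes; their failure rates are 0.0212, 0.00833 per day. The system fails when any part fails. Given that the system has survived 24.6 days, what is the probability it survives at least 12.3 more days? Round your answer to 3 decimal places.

0.695

Time to first failure ~ Exp(Σλ) with Σλ = 0.02953.
By memorylessness, P(T > 24.6+12.3 | T > 24.6) = P(T > 12.3) = e^(−0.02953·12.3) ≈ 0.695.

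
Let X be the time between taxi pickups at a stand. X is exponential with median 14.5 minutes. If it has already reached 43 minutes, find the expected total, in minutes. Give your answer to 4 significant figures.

For an exponential, median = ln(2)/λ, so λ = ln 2 / 14.5 = 0.0478033 per minute.
By memorylessness, E[X | X > 43] = 43 + 1/λ = 43 + 20.9191 = 63.9191 minutes.

63.92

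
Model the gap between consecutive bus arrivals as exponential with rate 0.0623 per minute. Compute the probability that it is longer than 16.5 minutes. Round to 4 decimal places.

P(X > 16.5) = e^(−λ·16.5) = e^(−1.0279) ≈ 0.3577.

0.3577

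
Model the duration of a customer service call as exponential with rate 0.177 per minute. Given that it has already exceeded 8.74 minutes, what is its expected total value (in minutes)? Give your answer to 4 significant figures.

14.39

By memorylessness, E[X | X > 8.74] = 8.74 + 1/λ = 8.74 + 5.64972 = 14.3897 minutes.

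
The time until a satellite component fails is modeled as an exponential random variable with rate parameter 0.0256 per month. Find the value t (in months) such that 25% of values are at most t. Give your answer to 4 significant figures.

11.24

Set 1 − e^(−λt) = 0.25, so t = −ln(0.75)/λ = 0.28768/0.0256 ≈ 11.2376 months.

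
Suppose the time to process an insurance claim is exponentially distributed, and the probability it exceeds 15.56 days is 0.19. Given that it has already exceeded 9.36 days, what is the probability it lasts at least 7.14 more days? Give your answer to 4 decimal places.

From e^(−λ·15.56) = 0.19, λ = −ln(0.19)/15.56 = 0.106731.
Memoryless: P(X > 9.36+7.14 | X > 9.36) = P(X > 7.14) = e^(−0.106731·7.14) ≈ 0.4667.

0.4667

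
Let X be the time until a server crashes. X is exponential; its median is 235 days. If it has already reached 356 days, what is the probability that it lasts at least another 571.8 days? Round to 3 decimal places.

0.185

For an exponential, median = ln(2)/λ, so λ = ln 2 / 235 = 0.00294956 per day.
The exponential is memoryless, so the remaining time is again Exp(λ): the condition X > 356 is irrelevant.
P(X > 571.8) = e^(−1.6866) ≈ 0.185.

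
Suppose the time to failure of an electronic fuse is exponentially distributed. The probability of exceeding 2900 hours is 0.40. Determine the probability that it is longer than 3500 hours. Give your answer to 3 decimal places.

0.331

e^(−λ·2900) = 0.40 ⇒ λ = −ln(0.40)/2900 = 0.000315962.
P(X > 3500) = e^(−0.000315962·3500) = e^(−1.1059) ≈ 0.331.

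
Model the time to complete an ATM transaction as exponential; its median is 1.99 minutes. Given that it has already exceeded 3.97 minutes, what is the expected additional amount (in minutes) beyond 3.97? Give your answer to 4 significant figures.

2.871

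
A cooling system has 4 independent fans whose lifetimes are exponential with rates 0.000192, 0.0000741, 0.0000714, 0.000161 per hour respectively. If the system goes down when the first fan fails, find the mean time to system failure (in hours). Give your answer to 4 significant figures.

The time to first failure is exponential with rate Σλ = 0.000192 + 0.0000741 + 0.0000714 + 0.000161 = 0.0004985.
E[min] = 1/Σλ = 1/0.0004985 = 2006.02 hours.

2006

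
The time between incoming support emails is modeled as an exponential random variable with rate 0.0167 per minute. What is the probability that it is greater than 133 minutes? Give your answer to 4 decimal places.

0.1085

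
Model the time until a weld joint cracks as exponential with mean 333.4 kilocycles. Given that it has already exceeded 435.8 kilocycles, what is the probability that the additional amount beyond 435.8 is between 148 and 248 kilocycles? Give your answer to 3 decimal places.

0.166

The rate is λ = 1/333.4 = 0.0029994 per kilocycle.
Memoryless: the residual past 435.8 is again Exp(λ).
P(148 < residual < 248) = e^(−λ·148) − e^(−λ·248) = 0.64152 − 0.47528 ≈ 0.166.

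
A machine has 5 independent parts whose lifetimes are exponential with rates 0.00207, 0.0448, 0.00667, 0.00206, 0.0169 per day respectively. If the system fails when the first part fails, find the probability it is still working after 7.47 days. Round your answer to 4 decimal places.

0.5818

The time to first failure is exponential with rate Σλ = 0.00207 + 0.0448 + 0.00667 + 0.00206 + 0.0169 = 0.0725.
P(min > 7.47) = e^(−0.0725·7.47) = e^(−0.54157) ≈ 0.5818.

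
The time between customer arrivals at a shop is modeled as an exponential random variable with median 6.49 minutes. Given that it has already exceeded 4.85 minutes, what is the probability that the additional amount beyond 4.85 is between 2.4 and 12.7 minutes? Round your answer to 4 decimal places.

For an exponential, median = ln(2)/λ, so λ = ln 2 / 6.49 = 0.106802 per minute.
Memoryless: the residual past 4.85 is again Exp(λ).
P(2.4 < residual < 12.7) = e^(−λ·2.4) − e^(−λ·12.7) = 0.77389 − 0.25759 ≈ 0.5163.

0.5163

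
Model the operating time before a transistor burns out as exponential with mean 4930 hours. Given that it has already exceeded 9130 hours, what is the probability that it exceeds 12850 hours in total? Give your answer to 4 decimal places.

The rate is λ = 1/4930 = 0.00020284 per hour.
By the memoryless property, P(X > 9130+3720 | X > 9130) = P(X > 3720).
P(X > 3720) = e^(−0.75456) ≈ 0.4702.

0.4702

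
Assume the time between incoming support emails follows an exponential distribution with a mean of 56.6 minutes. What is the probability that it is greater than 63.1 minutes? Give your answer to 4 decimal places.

0.3280

The rate is λ = 1/56.6 = 0.0176678 per minute.
P(X > 63.1) = e^(−λ·63.1) = e^(−1.1148) ≈ 0.3280.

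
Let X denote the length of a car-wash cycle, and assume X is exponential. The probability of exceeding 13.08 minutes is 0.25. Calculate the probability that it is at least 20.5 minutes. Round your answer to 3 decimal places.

e^(−λ·13.08) = 0.25 ⇒ λ = −ln(0.25)/13.08 = 0.105986.
P(X > 20.5) = e^(−0.105986·20.5) = e^(−2.1727) ≈ 0.114.

0.114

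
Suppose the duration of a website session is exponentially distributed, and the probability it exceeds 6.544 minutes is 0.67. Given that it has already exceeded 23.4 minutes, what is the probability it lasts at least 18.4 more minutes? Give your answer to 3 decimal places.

From e^(−λ·6.544) = 0.67, λ = −ln(0.67)/6.544 = 0.0611977.
Memoryless: P(X > 23.4+18.4 | X > 23.4) = P(X > 18.4) = e^(−0.0611977·18.4) ≈ 0.324.

0.324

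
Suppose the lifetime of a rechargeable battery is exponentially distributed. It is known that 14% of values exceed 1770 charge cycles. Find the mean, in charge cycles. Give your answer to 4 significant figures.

900.3

e^(−λ·1770) = 0.14 ⇒ λ = −ln(0.14)/1770 = 0.0011108.
Mean = 1/λ = 900.254 charge cycles.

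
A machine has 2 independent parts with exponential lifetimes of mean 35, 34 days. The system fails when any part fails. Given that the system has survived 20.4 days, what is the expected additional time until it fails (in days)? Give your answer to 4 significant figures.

17.25

First-failure rate Σλ = 1/35 + 1/34 = 0.0579832.
By memorylessness the expected residual is 1/Σλ = 17.2464 days, regardless of the 20.4 already elapsed.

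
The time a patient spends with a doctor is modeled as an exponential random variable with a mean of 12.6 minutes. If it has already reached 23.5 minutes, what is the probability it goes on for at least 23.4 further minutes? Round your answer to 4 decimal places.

The rate is λ = 1/12.6 = 0.0793651 per minute.
The exponential is memoryless, so the remaining time is again Exp(λ): the condition X > 23.5 is irrelevant.
P(X > 23.4) = e^(−1.8571) ≈ 0.1561.

0.1561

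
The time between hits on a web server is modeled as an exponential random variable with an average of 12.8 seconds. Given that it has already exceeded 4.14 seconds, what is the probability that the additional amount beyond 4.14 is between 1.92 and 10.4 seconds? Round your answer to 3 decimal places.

0.417

The rate is λ = 1/12.8 = 0.078125 per second.
Memoryless: the residual past 4.14 is again Exp(λ).
P(1.92 < residual < 10.4) = e^(−λ·1.92) − e^(−λ·10.4) = 0.86071 − 0.44375 ≈ 0.417.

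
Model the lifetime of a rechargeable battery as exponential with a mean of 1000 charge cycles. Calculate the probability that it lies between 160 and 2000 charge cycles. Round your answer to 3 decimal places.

The rate is λ = 1/1000 = 0.001 per charge cycle.
P(160 < X < 2000) = e^(−λ·160) − e^(−λ·2000) = 0.85214 − 0.13534 ≈ 0.717.

0.717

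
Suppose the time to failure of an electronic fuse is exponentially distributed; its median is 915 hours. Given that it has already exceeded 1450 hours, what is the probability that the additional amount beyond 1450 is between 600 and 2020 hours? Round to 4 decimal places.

For an exponential, median = ln(2)/λ, so λ = ln 2 / 915 = 0.000757538 per hour.
Memoryless: the residual past 1450 is again Exp(λ).
P(600 < residual < 2020) = e^(−λ·600) − e^(−λ·2020) = 0.63475 − 0.21649 ≈ 0.4183.

0.4183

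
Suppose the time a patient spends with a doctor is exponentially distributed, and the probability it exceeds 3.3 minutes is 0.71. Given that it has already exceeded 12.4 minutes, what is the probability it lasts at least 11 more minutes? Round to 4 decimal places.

0.3193

From e^(−λ·3.3) = 0.71, λ = −ln(0.71)/3.3 = 0.103785.
Memoryless: P(X > 12.4+11 | X > 12.4) = P(X > 11) = e^(−0.103785·11) ≈ 0.3193.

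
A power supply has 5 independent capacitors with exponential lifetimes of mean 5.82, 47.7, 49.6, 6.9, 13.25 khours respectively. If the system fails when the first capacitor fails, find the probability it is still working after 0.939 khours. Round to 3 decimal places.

The first failure time is exponential with rate Σλ_i = 1/5.82 + 1/47.7 + 1/49.6 + 1/6.9 + 1/13.25 = 0.433346 per khour.
P(min > 0.939) = e^(−0.433346·0.939) = e^(−0.40691) ≈ 0.666.

0.666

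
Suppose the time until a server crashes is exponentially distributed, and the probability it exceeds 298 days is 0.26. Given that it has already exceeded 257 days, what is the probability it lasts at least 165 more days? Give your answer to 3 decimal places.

From e^(−λ·298) = 0.26, λ = −ln(0.26)/298 = 0.00452038.
Memoryless: P(X > 257+165 | X > 257) = P(X > 165) = e^(−0.00452038·165) ≈ 0.474.

0.474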